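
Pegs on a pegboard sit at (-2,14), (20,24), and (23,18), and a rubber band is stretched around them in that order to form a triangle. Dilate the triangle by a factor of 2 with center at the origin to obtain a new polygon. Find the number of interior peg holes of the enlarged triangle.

By the shoelace formula, twice the signed area is |[(-2)·24 − 20·14] + [20·18 − 23·24] + [23·14 − (-2)·18]| = 162, so the area is 81.
Summing gcd(|Δx|,|Δy|) over the edges gives the boundary count: gcd(22,10) + gcd(3,6) + gcd(25,4) = 2+3+1 = 6.
Scaling by 2 multiplies the area by 2² = 4 (so the new area is 324) and multiplies the boundary lattice-point count by 2, giving 12.
By Pick's theorem, the interior count of the dilated polygon is 324 − 12/2 + 1 = 319.

319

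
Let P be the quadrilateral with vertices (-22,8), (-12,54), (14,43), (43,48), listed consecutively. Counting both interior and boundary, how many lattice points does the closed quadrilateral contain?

Using the shoelace formula, 2A = |[(-22)·54 − (-12)·8] + [(-12)·43 − 14·54] + [14·48 − 43·43] + [43·8 − (-22)·48]| = 2141, so the area is 2141/2.
The number of boundary lattice points is Σ gcd(|Δx|,|Δy|) = gcd(10,46) + gcd(26,11) + gcd(29,5) + gcd(65,40) = 2+1+1+5 = 9.
Pick's theorem gives I = A − B/2 + 1 = 2141/2 − 9/2 + 1 = 1067, so the closed region contains I + B = 1067 + 9 = 1076 lattice points.

1076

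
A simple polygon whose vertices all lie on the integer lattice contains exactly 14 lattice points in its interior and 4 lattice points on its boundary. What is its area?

Pick's theorem states A = I + B/2 − 1, so A = 14 + 4/2 − 1 = 15.

15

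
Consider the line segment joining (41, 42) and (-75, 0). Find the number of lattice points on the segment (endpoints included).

3

The number of lattice points on a segment between lattice points is gcd(|Δx|,|Δy|) + 1 = gcd(116,42) + 1 = 2 + 1 = 3.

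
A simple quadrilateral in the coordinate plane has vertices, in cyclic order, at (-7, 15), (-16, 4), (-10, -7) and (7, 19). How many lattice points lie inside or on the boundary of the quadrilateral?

The shoelace formula gives twice the area as |((-7)·4 − (-16)·15) + ((-16)·(-7) − (-10)·4) + ((-10)·19 − 7·(-7)) + (7·15 − (-7)·19)| = 461, so the area is 230.5.
Summing gcd(|Δx|,|Δy|) over the edges gives the boundary count: gcd(9,11) + gcd(6,11) + gcd(17,26) + gcd(14,4) = 1+1+1+2 = 5.
Pick's theorem gives I = A − B/2 + 1 = 230.5 − 5/2 + 1 = 229, so the closed region contains I + B = 229 + 5 = 234 lattice points.

234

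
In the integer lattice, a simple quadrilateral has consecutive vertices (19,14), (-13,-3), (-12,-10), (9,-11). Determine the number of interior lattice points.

By the shoelace formula, twice the signed area is |(19·(-3) − (-13)·14) + ((-13)·(-10) − (-12)·(-3)) + ((-12)·(-11) − 9·(-10)) + (9·14 − 19·(-11))| = 776, so the area is 388.
Summing gcd(|Δx|,|Δy|) over the edges gives the boundary count: gcd(32,17) + gcd(1,7) + gcd(21,1) + gcd(10,25) = 1+1+1+5 = 8.
Pick's theorem gives I = A − B/2 + 1 = 388 − 8/2 + 1 = 385.

385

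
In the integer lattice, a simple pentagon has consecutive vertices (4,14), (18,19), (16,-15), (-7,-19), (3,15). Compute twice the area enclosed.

1225

Using the shoelace formula, 2A = |[4·19 − 18·14] + [18·(-15) − 16·19] + [16·(-19) − (-7)·(-15)] + [(-7)·15 − 3·(-19)] + [3·14 − 4·15]| = 1225, so the area is 612.5.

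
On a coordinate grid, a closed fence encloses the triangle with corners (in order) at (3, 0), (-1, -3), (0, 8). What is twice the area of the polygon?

41

The shoelace formula gives twice the area as |[3·(-3) − (-1)·0] + [(-1)·8 − 0·(-3)] + [0·0 − 3·8]| = 41, so the area is 20.5.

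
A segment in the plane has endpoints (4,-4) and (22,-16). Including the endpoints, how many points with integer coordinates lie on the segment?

7

The number of lattice points on a segment between lattice points is gcd(|Δx|,|Δy|) + 1 = gcd(18,12) + 1 = 6 + 1 = 7.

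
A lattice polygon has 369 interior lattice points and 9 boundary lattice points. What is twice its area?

Pick's theorem states A = I + B/2 − 1, so A = 369 + 9/2 − 1 = 745/2.
Hence 2A = 745.

745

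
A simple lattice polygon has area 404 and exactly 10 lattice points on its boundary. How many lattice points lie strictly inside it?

From Pick's theorem, I = A − B/2 + 1 = 404 − 10/2 + 1 = 400.

400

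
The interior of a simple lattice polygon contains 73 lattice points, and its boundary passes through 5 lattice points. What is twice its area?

Pick's theorem states A = I + B/2 − 1, so A = 73 + 5/2 − 1 = 149/2.
Hence 2A = 149.

149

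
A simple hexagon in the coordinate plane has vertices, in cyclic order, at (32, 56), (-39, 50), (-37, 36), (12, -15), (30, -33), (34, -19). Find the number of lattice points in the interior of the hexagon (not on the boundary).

3724

By the shoelace formula, twice the signed area is |[32·50 − (-39)·56] + [(-39)·36 − (-37)·50] + [(-37)·(-15) − 12·36] + [12·(-33) − 30·(-15)] + [30·(-19) − 34·(-33)] + [34·56 − 32·(-19)]| = 7471, so the area is 7471/2.
The number of boundary lattice points is Σ gcd(|Δx|,|Δy|) = gcd(71,6) + gcd(2,14) + gcd(49,51) + gcd(18,18) + gcd(4,14) + gcd(2,75) = 1+2+1+18+2+1 = 25.
By Pick's theorem A = I + B/2 − 1, so I = 7471/2 − 25/2 + 1 = 3724.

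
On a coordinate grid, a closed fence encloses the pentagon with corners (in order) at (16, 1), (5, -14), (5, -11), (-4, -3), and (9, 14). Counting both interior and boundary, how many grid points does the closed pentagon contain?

263

The shoelace formula gives twice the area as |(16·(-14) − 5·1) + (5·(-11) − 5·(-14)) + (5·(-3) − (-4)·(-11)) + ((-4)·14 − 9·(-3)) + (9·1 − 16·14)| = 517, so the area is 258.5.
The number of boundary lattice points is Σ gcd(|Δx|,|Δy|) = gcd(11,15) + gcd(0,3) + gcd(9,8) + gcd(13,17) + gcd(7,13) = 1+3+1+1+1 = 7.
Pick's theorem gives I = A − B/2 + 1 = 258.5 − 7/2 + 1 = 256, so the closed region contains I + B = 256 + 7 = 263 lattice points.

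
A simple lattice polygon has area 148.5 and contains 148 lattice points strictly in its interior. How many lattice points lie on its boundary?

3

Pick's theorem gives A = I + B/2 − 1, so B = 2(A − I + 1) = 2(148.5 − 148 + 1) = 3.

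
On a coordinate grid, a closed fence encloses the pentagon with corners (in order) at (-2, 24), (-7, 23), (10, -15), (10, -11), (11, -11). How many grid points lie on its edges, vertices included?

8

Along each edge there are gcd(|Δx|,|Δy|)+1 lattice points, so counting each shared vertex once the boundary has gcd(5,1) + gcd(17,38) + gcd(0,4) + gcd(1,0) + gcd(13,35) = 1+1+4+1+1 = 8.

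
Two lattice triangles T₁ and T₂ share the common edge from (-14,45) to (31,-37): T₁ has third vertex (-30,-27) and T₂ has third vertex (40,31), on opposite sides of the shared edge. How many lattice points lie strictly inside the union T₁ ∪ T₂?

The union is the simple quadrilateral with vertices (-14,45), (-30,-27), (31,-37), (40,31) in order.
The shoelace formula gives twice the area as |[(-14)·(-27) − (-30)·45] + [(-30)·(-37) − 31·(-27)] + [31·31 − 40·(-37)] + [40·45 − (-14)·31]| = 8350, so the area is 4175.
Summing gcd(|Δx|,|Δy|) over the edges gives the boundary count: gcd(16,72) + gcd(61,10) + gcd(9,68) + gcd(54,14) = 8+1+1+2 = 12.
By Pick's theorem I = A − B/2 + 1 = 4175 − 12/2 + 1 = 4170.

4170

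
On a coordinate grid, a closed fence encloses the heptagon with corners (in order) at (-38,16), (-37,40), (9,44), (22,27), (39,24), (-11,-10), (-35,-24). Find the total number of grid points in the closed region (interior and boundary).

The shoelace formula gives twice the area as |((-38)·40 − (-37)·16) + ((-37)·44 − 9·40) + (9·27 − 22·44) + (22·24 − 39·27) + (39·(-10) − (-11)·24) + ((-11)·(-24) − (-35)·(-10)) + ((-35)·16 − (-38)·(-24))| = 5850, so the area is 2925.
The number of boundary lattice points is Σ gcd(|Δx|,|Δy|) = gcd(1,24) + gcd(46,4) + gcd(13,17) + gcd(17,3) + gcd(50,34) + gcd(24,14) + gcd(3,40) = 1+2+1+1+2+2+1 = 10.
Pick's theorem gives I = A − B/2 + 1 = 2925 − 10/2 + 1 = 2921, so the closed region contains I + B = 2921 + 10 = 2931 lattice points.

2931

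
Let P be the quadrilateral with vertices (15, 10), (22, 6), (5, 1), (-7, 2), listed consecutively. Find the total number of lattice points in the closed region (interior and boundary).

114

By the shoelace formula, twice the signed area is |[15·6 − 22·10] + [22·1 − 5·6] + [5·2 − (-7)·1] + [(-7)·10 − 15·2]| = 221, so the area is 110.5.
Summing gcd(|Δx|,|Δy|) over the edges gives the boundary count: gcd(7,4) + gcd(17,5) + gcd(12,1) + gcd(22,8) = 1+1+1+2 = 5.
Pick's theorem gives I = A − B/2 + 1 = 110.5 − 5/2 + 1 = 109, so the closed region contains I + B = 109 + 5 = 114 lattice points.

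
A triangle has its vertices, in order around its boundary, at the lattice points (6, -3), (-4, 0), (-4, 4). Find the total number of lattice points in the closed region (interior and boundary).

The shoelace formula gives twice the area as |[6·0 − (-4)·(-3)] + [(-4)·4 − (-4)·0] + [(-4)·(-3) − 6·4]| = 40, so the area is 20.
Along each edge there are gcd(|Δx|,|Δy|)+1 lattice points, so counting each shared vertex once the boundary has gcd(10,3) + gcd(0,4) + gcd(10,7) = 1+4+1 = 6.
Pick's theorem gives I = A − B/2 + 1 = 20 − 6/2 + 1 = 18, so the closed region contains I + B = 18 + 6 = 24 lattice points.

24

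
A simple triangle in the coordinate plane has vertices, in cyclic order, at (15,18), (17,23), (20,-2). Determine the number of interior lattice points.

30

Using the shoelace formula, 2A = |(15·23 − 17·18) + (17·(-2) − 20·23) + (20·18 − 15·(-2))| = 65, so the area is 32.5.
Summing gcd(|Δx|,|Δy|) over the edges gives the boundary count: gcd(2,5) + gcd(3,25) + gcd(5,20) = 1+1+5 = 7.
By Pick's theorem A = I + B/2 − 1, so I = 32.5 − 7/2 + 1 = 30.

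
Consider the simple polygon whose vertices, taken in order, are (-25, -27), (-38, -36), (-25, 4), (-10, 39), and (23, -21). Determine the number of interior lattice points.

The shoelace formula gives twice the area as |((-25)·(-36) − (-38)·(-27)) + ((-38)·4 − (-25)·(-36)) + ((-25)·39 − (-10)·4) + ((-10)·(-21) − 23·39) + (23·(-27) − (-25)·(-21))| = 3946, so the area is 1973.
Along each edge there are gcd(|Δx|,|Δy|)+1 lattice points, so counting each shared vertex once the boundary has gcd(13,9) + gcd(13,40) + gcd(15,35) + gcd(33,60) + gcd(48,6) = 1+1+5+3+6 = 16.
Pick's theorem gives I = A − B/2 + 1 = 1973 − 16/2 + 1 = 1966.

1966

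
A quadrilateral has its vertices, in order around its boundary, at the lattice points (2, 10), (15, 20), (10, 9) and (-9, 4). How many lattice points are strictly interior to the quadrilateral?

75

The shoelace formula gives twice the area as |(2·20 − 15·10) + (15·9 − 10·20) + (10·4 − (-9)·9) + ((-9)·10 − 2·4)| = 152, so the area is 76.
Summing gcd(|Δx|,|Δy|) over the edges gives the boundary count: gcd(13,10) + gcd(5,11) + gcd(19,5) + gcd(11,6) = 1+1+1+1 = 4.
Pick's theorem gives I = A − B/2 + 1 = 76 − 4/2 + 1 = 75.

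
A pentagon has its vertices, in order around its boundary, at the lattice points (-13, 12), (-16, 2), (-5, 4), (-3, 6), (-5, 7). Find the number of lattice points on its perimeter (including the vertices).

Along each edge there are gcd(|Δx|,|Δy|)+1 lattice points, so counting each shared vertex once the boundary has gcd(3,10) + gcd(11,2) + gcd(2,2) + gcd(2,1) + gcd(8,5) = 1+1+2+1+1 = 6.

6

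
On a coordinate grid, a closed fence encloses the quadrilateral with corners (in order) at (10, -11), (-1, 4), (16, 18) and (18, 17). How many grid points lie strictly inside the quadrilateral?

234

Using the shoelace formula, 2A = |(10·4 − (-1)·(-11)) + ((-1)·18 − 16·4) + (16·17 − 18·18) + (18·(-11) − 10·17)| = 473, so the area is 236.5.
Along each edge there are gcd(|Δx|,|Δy|)+1 lattice points, so counting each shared vertex once the boundary has gcd(11,15) + gcd(17,14) + gcd(2,1) + gcd(8,28) = 1+1+1+4 = 7.
Pick's theorem gives I = A − B/2 + 1 = 236.5 − 7/2 + 1 = 234.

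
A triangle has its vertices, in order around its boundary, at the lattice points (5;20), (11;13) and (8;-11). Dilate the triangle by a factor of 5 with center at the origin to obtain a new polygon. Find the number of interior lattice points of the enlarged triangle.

Using the shoelace formula, 2A = |(5·13 − 11·20) + (11·(-11) − 8·13) + (8·20 − 5·(-11))| = 165, so the area is 82.5.
Summing gcd(|Δx|,|Δy|) over the edges gives the boundary count: gcd(6,7) + gcd(3,24) + gcd(3,31) = 1+3+1 = 5.
Scaling by 5 multiplies the area by 5² = 25 (so the new area is 4125/2) and multiplies the boundary lattice-point count by 5, giving 25.
By Pick's theorem, the interior count of the dilated polygon is 4125/2 − 25/2 + 1 = 2051.

2051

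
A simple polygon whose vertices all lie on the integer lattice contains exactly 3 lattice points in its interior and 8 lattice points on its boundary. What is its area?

6

By Pick's theorem, A = I + B/2 − 1 = 3 + 8/2 − 1 = 6.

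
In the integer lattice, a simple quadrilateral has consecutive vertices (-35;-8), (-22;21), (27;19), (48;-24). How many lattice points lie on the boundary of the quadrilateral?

Along each edge there are gcd(|Δx|,|Δy|)+1 lattice points, so counting each shared vertex once the boundary has gcd(13,29) + gcd(49,2) + gcd(21,43) + gcd(83,16) = 1+1+1+1 = 4.

4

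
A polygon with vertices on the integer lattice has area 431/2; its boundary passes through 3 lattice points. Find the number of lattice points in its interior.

215

From Pick's theorem, I = A − B/2 + 1 = 431/2 − 3/2 + 1 = 215.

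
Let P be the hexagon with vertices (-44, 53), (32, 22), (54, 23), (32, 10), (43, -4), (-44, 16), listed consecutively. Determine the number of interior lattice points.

2473

The shoelace formula gives twice the area as |[(-44)·22 − 32·53] + [32·23 − 54·22] + [54·10 − 32·23] + [32·(-4) − 43·10] + [43·16 − (-44)·(-4)] + [(-44)·53 − (-44)·16]| = 4986, so the area is 2493.
Along each edge there are gcd(|Δx|,|Δy|)+1 lattice points, so counting each shared vertex once the boundary has gcd(76,31) + gcd(22,1) + gcd(22,13) + gcd(11,14) + gcd(87,20) + gcd(0,37) = 1+1+1+1+1+37 = 42.
By Pick's theorem A = I + B/2 − 1, so I = 2493 − 42/2 + 1 = 2473.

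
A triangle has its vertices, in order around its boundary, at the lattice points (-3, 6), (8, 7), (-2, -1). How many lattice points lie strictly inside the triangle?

By the shoelace formula, twice the signed area is |((-3)·7 − 8·6) + (8·(-1) − (-2)·7) + ((-2)·6 − (-3)·(-1))| = 78, so the area is 39.
The number of boundary lattice points is Σ gcd(|Δx|,|Δy|) = gcd(11,1) + gcd(10,8) + gcd(1,7) = 1+2+1 = 4.
Pick's theorem gives I = A − B/2 + 1 = 39 − 4/2 + 1 = 38.

38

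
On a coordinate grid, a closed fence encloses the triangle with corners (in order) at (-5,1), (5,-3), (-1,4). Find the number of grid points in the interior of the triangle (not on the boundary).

Using the shoelace formula, 2A = |[(-5)·(-3) − 5·1] + [5·4 − (-1)·(-3)] + [(-1)·1 − (-5)·4]| = 46, so the area is 23.
Summing gcd(|Δx|,|Δy|) over the edges gives the boundary count: gcd(10,4) + gcd(6,7) + gcd(4,3) = 2+1+1 = 4.
By Pick's theorem A = I + B/2 − 1, so I = 23 − 4/2 + 1 = 22.

22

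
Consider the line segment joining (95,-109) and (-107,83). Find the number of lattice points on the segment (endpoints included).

3

The number of lattice points on a segment between lattice points is gcd(|Δx|,|Δy|) + 1 = gcd(202,192) + 1 = 2 + 1 = 3.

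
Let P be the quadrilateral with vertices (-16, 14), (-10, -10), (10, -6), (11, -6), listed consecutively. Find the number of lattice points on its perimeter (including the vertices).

Along each edge there are gcd(|Δx|,|Δy|)+1 lattice points, so counting each shared vertex once the boundary has gcd(6,24) + gcd(20,4) + gcd(1,0) + gcd(27,20) = 6+4+1+1 = 12.

12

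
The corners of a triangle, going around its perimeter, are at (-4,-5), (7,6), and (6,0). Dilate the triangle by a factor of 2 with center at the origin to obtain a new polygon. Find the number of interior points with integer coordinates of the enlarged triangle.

94

Using the shoelace formula, 2A = |((-4)·6 − 7·(-5)) + (7·0 − 6·6) + (6·(-5) − (-4)·0)| = 55, so the area is 27.5.
Along each edge there are gcd(|Δx|,|Δy|)+1 lattice points, so counting each shared vertex once the boundary has gcd(11,11) + gcd(1,6) + gcd(10,5) = 11+1+5 = 17.
Scaling by 2 multiplies the area by 2² = 4 (so the new area is 110) and multiplies the boundary lattice-point count by 2, giving 34.
By Pick's theorem, the interior count of the dilated polygon is 110 − 34/2 + 1 = 94.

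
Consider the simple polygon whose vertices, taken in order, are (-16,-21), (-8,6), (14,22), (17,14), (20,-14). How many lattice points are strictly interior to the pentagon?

930

Using the shoelace formula, 2A = |((-16)·6 − (-8)·(-21)) + ((-8)·22 − 14·6) + (14·14 − 17·22) + (17·(-14) − 20·14) + (20·(-21) − (-16)·(-14))| = 1864, so the area is 932.
Summing gcd(|Δx|,|Δy|) over the edges gives the boundary count: gcd(8,27) + gcd(22,16) + gcd(3,8) + gcd(3,28) + gcd(36,7) = 1+2+1+1+1 = 6.
Pick's theorem gives I = A − B/2 + 1 = 932 − 6/2 + 1 = 930.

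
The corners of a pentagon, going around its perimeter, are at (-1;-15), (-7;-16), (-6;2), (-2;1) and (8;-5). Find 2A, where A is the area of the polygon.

324

By the shoelace formula, twice the signed area is |((-1)·(-16) − (-7)·(-15)) + ((-7)·2 − (-6)·(-16)) + ((-6)·1 − (-2)·2) + ((-2)·(-5) − 8·1) + (8·(-15) − (-1)·(-5))| = 324, so the area is 162.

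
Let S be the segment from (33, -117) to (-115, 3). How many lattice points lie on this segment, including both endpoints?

The number of lattice points on a segment between lattice points is gcd(|Δx|,|Δy|) + 1 = gcd(148,120) + 1 = 4 + 1 = 5.

5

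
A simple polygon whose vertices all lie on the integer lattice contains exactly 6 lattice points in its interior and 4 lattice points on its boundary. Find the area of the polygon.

7

By Pick's theorem, A = I + B/2 − 1 = 6 + 4/2 − 1 = 7.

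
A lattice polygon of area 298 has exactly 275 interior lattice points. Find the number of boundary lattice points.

Pick's theorem gives A = I + B/2 − 1, so B = 2(A − I + 1) = 2(298 − 275 + 1) = 48.

48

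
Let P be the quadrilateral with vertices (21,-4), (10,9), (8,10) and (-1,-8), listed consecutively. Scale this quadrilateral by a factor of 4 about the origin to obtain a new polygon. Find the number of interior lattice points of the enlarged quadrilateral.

The shoelace formula gives twice the area as |[21·9 − 10·(-4)] + [10·10 − 8·9] + [8·(-8) − (-1)·10] + [(-1)·(-4) − 21·(-8)]| = 375, so the area is 375/2.
Along each edge there are gcd(|Δx|,|Δy|)+1 lattice points, so counting each shared vertex once the boundary has gcd(11,13) + gcd(2,1) + gcd(9,18) + gcd(22,4) = 1+1+9+2 = 13.
Scaling by 4 multiplies the area by 4² = 16 (so the new area is 3000) and multiplies the boundary lattice-point count by 4, giving 52.
By Pick's theorem, the interior count of the dilated polygon is 3000 − 52/2 + 1 = 2975.

2975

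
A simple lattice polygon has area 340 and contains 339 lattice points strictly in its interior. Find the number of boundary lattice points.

Pick's theorem gives A = I + B/2 − 1, so B = 2(A − I + 1) = 2(340 − 339 + 1) = 4.

4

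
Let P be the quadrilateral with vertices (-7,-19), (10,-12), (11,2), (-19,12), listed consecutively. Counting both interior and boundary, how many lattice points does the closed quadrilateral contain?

528

Using the shoelace formula, 2A = |[(-7)·(-12) − 10·(-19)] + [10·2 − 11·(-12)] + [11·12 − (-19)·2] + [(-19)·(-19) − (-7)·12]| = 1041, so the area is 1041/2.
Summing gcd(|Δx|,|Δy|) over the edges gives the boundary count: gcd(17,7) + gcd(1,14) + gcd(30,10) + gcd(12,31) = 1+1+10+1 = 13.
Pick's theorem gives I = A − B/2 + 1 = 1041/2 − 13/2 + 1 = 515, so the closed region contains I + B = 515 + 13 = 528 lattice points.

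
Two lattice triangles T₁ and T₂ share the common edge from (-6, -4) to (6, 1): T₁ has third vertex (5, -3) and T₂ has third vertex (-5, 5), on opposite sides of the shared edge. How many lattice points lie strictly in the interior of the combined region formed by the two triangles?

72

The union is the simple quadrilateral with vertices (-6, -4), (5, -3), (6, 1), (-5, 5) in order.
Using the shoelace formula, 2A = |((-6)·(-3) − 5·(-4)) + (5·1 − 6·(-3)) + (6·5 − (-5)·1) + ((-5)·(-4) − (-6)·5)| = 146, so the area is 73.
Along each edge there are gcd(|Δx|,|Δy|)+1 lattice points, so counting each shared vertex once the boundary has gcd(11,1) + gcd(1,4) + gcd(11,4) + gcd(1,9) = 1+1+1+1 = 4.
By Pick's theorem I = A − B/2 + 1 = 73 − 4/2 + 1 = 72.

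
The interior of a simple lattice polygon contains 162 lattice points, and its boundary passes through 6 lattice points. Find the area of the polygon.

By Pick's theorem, A = I + B/2 − 1 = 162 + 6/2 − 1 = 164.

164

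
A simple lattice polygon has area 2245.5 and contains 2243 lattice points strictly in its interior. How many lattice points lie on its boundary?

7

Pick's theorem gives A = I + B/2 − 1, so B = 2(A − I + 1) = 2(2245.5 − 2243 + 1) = 7.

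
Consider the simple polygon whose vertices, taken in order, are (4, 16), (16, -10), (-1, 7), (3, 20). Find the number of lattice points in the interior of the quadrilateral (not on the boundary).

124

Using the shoelace formula, 2A = |(4·(-10) − 16·16) + (16·7 − (-1)·(-10)) + ((-1)·20 − 3·7) + (3·16 − 4·20)| = 267, so the area is 267/2.
Summing gcd(|Δx|,|Δy|) over the edges gives the boundary count: gcd(12,26) + gcd(17,17) + gcd(4,13) + gcd(1,4) = 2+17+1+1 = 21.
By Pick's theorem A = I + B/2 − 1, so I = 267/2 − 21/2 + 1 = 124.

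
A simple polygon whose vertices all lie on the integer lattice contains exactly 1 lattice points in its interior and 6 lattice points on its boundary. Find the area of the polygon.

By Pick's theorem, A = I + B/2 − 1 = 1 + 6/2 − 1 = 3.

3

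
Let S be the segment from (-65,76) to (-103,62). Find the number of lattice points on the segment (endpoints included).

The number of lattice points on a segment between lattice points is gcd(|Δx|,|Δy|) + 1 = gcd(38,14) + 1 = 2 + 1 = 3.

3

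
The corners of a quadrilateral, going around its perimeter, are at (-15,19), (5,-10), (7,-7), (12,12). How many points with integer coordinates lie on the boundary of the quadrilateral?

The number of boundary lattice points is Σ gcd(|Δx|,|Δy|) = gcd(20,29) + gcd(2,3) + gcd(5,19) + gcd(27,7) = 1+1+1+1 = 4.

4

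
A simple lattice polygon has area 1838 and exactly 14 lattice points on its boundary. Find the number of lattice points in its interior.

1832

Pick's theorem A = I + B/2 − 1 rearranges to I = A − B/2 + 1 = 1838 − 14/2 + 1 = 1832.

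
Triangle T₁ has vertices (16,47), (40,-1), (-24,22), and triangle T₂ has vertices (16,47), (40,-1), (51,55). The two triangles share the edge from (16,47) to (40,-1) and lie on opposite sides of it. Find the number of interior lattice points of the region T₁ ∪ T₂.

2193

The union is the simple quadrilateral with vertices (16,47), (-24,22), (40,-1), (51,55) in order.
The shoelace formula gives twice the area as |[16·22 − (-24)·47] + [(-24)·(-1) − 40·22] + [40·55 − 51·(-1)] + [51·47 − 16·55]| = 4392, so the area is 2196.
The number of boundary lattice points is Σ gcd(|Δx|,|Δy|) = gcd(40,25) + gcd(64,23) + gcd(11,56) + gcd(35,8) = 5+1+1+1 = 8.
By Pick's theorem I = A − B/2 + 1 = 2196 − 8/2 + 1 = 2193.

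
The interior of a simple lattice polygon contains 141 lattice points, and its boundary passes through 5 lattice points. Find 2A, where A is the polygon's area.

285

By Pick's theorem, A = I + B/2 − 1 = 141 + 5/2 − 1 = 285/2.
Hence 2A = 285.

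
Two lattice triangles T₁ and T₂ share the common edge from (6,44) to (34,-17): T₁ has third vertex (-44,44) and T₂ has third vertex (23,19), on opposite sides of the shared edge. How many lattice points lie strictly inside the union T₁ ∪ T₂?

The union is the simple quadrilateral with vertices (6,44), (-44,44), (34,-17), (23,19) in order.
By the shoelace formula, twice the signed area is |[6·44 − (-44)·44] + [(-44)·(-17) − 34·44] + [34·19 − 23·(-17)] + [23·44 − 6·19]| = 3387, so the area is 1693.5.
Summing gcd(|Δx|,|Δy|) over the edges gives the boundary count: gcd(50,0) + gcd(78,61) + gcd(11,36) + gcd(17,25) = 50+1+1+1 = 53.
By Pick's theorem I = A − B/2 + 1 = 1693.5 − 53/2 + 1 = 1668.

1668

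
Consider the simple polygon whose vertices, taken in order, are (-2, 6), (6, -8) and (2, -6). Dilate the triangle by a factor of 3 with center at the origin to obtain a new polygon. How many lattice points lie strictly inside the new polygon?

The shoelace formula gives twice the area as |[(-2)·(-8) − 6·6] + [6·(-6) − 2·(-8)] + [2·6 − (-2)·(-6)]| = 40, so the area is 20.
The number of boundary lattice points is Σ gcd(|Δx|,|Δy|) = gcd(8,14) + gcd(4,2) + gcd(4,12) = 2+2+4 = 8.
Scaling by 3 multiplies the area by 3² = 9 (so the new area is 180) and multiplies the boundary lattice-point count by 3, giving 24.
By Pick's theorem, the interior count of the dilated polygon is 180 − 24/2 + 1 = 169.

169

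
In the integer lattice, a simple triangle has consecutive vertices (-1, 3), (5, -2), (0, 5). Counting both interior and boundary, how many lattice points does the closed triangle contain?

The shoelace formula gives twice the area as |[(-1)·(-2) − 5·3] + [5·5 − 0·(-2)] + [0·3 − (-1)·5]| = 17, so the area is 17/2.
Summing gcd(|Δx|,|Δy|) over the edges gives the boundary count: gcd(6,5) + gcd(5,7) + gcd(1,2) = 1+1+1 = 3.
Pick's theorem gives I = A − B/2 + 1 = 17/2 − 3/2 + 1 = 8, so the closed region contains I + B = 8 + 3 = 11 lattice points.

11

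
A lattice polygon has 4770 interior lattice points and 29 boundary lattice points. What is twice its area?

9567

By Pick's theorem, A = I + B/2 − 1 = 4770 + 29/2 − 1 = 9567/2.
Hence 2A = 9567.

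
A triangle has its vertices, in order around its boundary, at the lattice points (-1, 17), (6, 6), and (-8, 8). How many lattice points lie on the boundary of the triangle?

Along each edge there are gcd(|Δx|,|Δy|)+1 lattice points, so counting each shared vertex once the boundary has gcd(7,11) + gcd(14,2) + gcd(7,9) = 1+2+1 = 4.

4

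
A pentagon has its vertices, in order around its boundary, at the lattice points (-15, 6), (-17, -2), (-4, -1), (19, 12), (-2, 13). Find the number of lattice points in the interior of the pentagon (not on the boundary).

281

Using the shoelace formula, 2A = |((-15)·(-2) − (-17)·6) + ((-17)·(-1) − (-4)·(-2)) + ((-4)·12 − 19·(-1)) + (19·13 − (-2)·12) + ((-2)·6 − (-15)·13)| = 566, so the area is 283.
Summing gcd(|Δx|,|Δy|) over the edges gives the boundary count: gcd(2,8) + gcd(13,1) + gcd(23,13) + gcd(21,1) + gcd(13,7) = 2+1+1+1+1 = 6.
Pick's theorem gives I = A − B/2 + 1 = 283 − 6/2 + 1 = 281.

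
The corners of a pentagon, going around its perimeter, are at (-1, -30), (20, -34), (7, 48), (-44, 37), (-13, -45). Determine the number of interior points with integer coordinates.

3502

Using the shoelace formula, 2A = |[(-1)·(-34) − 20·(-30)] + [20·48 − 7·(-34)] + [7·37 − (-44)·48] + [(-44)·(-45) − (-13)·37] + [(-13)·(-30) − (-1)·(-45)]| = 7009, so the area is 7009/2.
Along each edge there are gcd(|Δx|,|Δy|)+1 lattice points, so counting each shared vertex once the boundary has gcd(21,4) + gcd(13,82) + gcd(51,11) + gcd(31,82) + gcd(12,15) = 1+1+1+1+3 = 7.
Pick's theorem gives I = A − B/2 + 1 = 7009/2 − 7/2 + 1 = 3502.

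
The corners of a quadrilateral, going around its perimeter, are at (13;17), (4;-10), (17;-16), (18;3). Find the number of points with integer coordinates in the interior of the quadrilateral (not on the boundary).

252

By the shoelace formula, twice the signed area is |[13·(-10) − 4·17] + [4·(-16) − 17·(-10)] + [17·3 − 18·(-16)] + [18·17 − 13·3]| = 514, so the area is 257.
The number of boundary lattice points is Σ gcd(|Δx|,|Δy|) = gcd(9,27) + gcd(13,6) + gcd(1,19) + gcd(5,14) = 9+1+1+1 = 12.
By Pick's theorem A = I + B/2 − 1, so I = 257 − 12/2 + 1 = 252.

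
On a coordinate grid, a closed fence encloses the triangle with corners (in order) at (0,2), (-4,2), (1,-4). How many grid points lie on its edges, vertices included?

6

The number of boundary lattice points is Σ gcd(|Δx|,|Δy|) = gcd(4,0) + gcd(5,6) + gcd(1,6) = 4+1+1 = 6.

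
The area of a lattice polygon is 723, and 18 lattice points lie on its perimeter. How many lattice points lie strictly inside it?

Pick's theorem A = I + B/2 − 1 rearranges to I = A − B/2 + 1 = 723 − 18/2 + 1 = 715.

715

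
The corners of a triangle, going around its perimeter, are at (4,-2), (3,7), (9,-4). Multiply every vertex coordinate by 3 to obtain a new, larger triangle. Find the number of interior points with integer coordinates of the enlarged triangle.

The shoelace formula gives twice the area as |(4·7 − 3·(-2)) + (3·(-4) − 9·7) + (9·(-2) − 4·(-4))| = 43, so the area is 43/2.
Along each edge there are gcd(|Δx|,|Δy|)+1 lattice points, so counting each shared vertex once the boundary has gcd(1,9) + gcd(6,11) + gcd(5,2) = 1+1+1 = 3.
Scaling by 3 multiplies the area by 3² = 9 (so the new area is 387/2) and multiplies the boundary lattice-point count by 3, giving 9.
By Pick's theorem, the interior count of the dilated polygon is 387/2 − 9/2 + 1 = 190.

190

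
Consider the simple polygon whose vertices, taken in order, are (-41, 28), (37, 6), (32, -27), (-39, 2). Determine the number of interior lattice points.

By the shoelace formula, twice the signed area is |[(-41)·6 − 37·28] + [37·(-27) − 32·6] + [32·2 − (-39)·(-27)] + [(-39)·28 − (-41)·2]| = 4472, so the area is 2236.
Along each edge there are gcd(|Δx|,|Δy|)+1 lattice points, so counting each shared vertex once the boundary has gcd(78,22) + gcd(5,33) + gcd(71,29) + gcd(2,26) = 2+1+1+2 = 6.
By Pick's theorem A = I + B/2 − 1, so I = 2236 − 6/2 + 1 = 2234.

2234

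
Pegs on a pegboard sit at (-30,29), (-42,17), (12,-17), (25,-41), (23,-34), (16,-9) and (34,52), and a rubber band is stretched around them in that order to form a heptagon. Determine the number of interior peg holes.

2624

Using the shoelace formula, 2A = |((-30)·17 − (-42)·29) + ((-42)·(-17) − 12·17) + (12·(-41) − 25·(-17)) + (25·(-34) − 23·(-41)) + (23·(-9) − 16·(-34)) + (16·52 − 34·(-9)) + (34·29 − (-30)·52)| = 5265, so the area is 5265/2.
The number of boundary lattice points is Σ gcd(|Δx|,|Δy|) = gcd(12,12) + gcd(54,34) + gcd(13,24) + gcd(2,7) + gcd(7,25) + gcd(18,61) + gcd(64,23) = 12+2+1+1+1+1+1 = 19.
By Pick's theorem A = I + B/2 − 1, so I = 5265/2 − 19/2 + 1 = 2624.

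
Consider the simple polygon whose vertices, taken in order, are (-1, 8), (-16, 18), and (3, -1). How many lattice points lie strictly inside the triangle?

The shoelace formula gives twice the area as |[(-1)·18 − (-16)·8] + [(-16)·(-1) − 3·18] + [3·8 − (-1)·(-1)]| = 95, so the area is 47.5.
The number of boundary lattice points is Σ gcd(|Δx|,|Δy|) = gcd(15,10) + gcd(19,19) + gcd(4,9) = 5+19+1 = 25.
Pick's theorem gives I = A − B/2 + 1 = 47.5 − 25/2 + 1 = 36.

36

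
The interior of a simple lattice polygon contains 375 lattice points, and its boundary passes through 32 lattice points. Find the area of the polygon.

Pick's theorem states A = I + B/2 − 1, so A = 375 + 32/2 − 1 = 390.

390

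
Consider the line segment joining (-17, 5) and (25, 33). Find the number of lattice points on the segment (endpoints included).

The number of lattice points on a segment between lattice points is gcd(|Δx|,|Δy|) + 1 = gcd(42,28) + 1 = 14 + 1 = 15.

15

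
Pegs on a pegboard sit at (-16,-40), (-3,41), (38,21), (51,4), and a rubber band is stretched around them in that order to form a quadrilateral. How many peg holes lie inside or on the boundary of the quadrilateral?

The shoelace formula gives twice the area as |((-16)·41 − (-3)·(-40)) + ((-3)·21 − 38·41) + (38·4 − 51·21) + (51·(-40) − (-16)·4)| = 5292, so the area is 2646.
Summing gcd(|Δx|,|Δy|) over the edges gives the boundary count: gcd(13,81) + gcd(41,20) + gcd(13,17) + gcd(67,44) = 1+1+1+1 = 4.
Pick's theorem gives I = A − B/2 + 1 = 2646 − 4/2 + 1 = 2645, so the closed region contains I + B = 2645 + 4 = 2649 lattice points.

2649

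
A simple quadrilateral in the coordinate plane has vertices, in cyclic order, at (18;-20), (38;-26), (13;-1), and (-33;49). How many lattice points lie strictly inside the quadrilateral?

By the shoelace formula, twice the signed area is |(18·(-26) − 38·(-20)) + (38·(-1) − 13·(-26)) + (13·49 − (-33)·(-1)) + ((-33)·(-20) − 18·49)| = 974, so the area is 487.
Summing gcd(|Δx|,|Δy|) over the edges gives the boundary count: gcd(20,6) + gcd(25,25) + gcd(46,50) + gcd(51,69) = 2+25+2+3 = 32.
Pick's theorem gives I = A − B/2 + 1 = 487 − 32/2 + 1 = 472.

472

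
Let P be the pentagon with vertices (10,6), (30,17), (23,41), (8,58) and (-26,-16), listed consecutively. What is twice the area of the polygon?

3219

Using the shoelace formula, 2A = |(10·17 − 30·6) + (30·41 − 23·17) + (23·58 − 8·41) + (8·(-16) − (-26)·58) + ((-26)·6 − 10·(-16))| = 3219, so the area is 1609.5.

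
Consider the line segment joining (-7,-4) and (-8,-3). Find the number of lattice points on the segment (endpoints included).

The number of lattice points on a segment between lattice points is gcd(|Δx|,|Δy|) + 1 = gcd(1,1) + 1 = 1 + 1 = 2.

2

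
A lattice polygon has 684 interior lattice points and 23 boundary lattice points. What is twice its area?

1389

By Pick's theorem, A = I + B/2 − 1 = 684 + 23/2 − 1 = 1389/2.
Hence 2A = 1389.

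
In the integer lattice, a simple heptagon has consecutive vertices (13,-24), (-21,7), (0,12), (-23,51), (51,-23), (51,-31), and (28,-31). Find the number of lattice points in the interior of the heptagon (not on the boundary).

By the shoelace formula, twice the signed area is |[13·7 − (-21)·(-24)] + [(-21)·12 − 0·7] + [0·51 − (-23)·12] + [(-23)·(-23) − 51·51] + [51·(-31) − 51·(-23)] + [51·(-31) − 28·(-31)] + [28·(-24) − 13·(-31)]| = 3851, so the area is 3851/2.
Summing gcd(|Δx|,|Δy|) over the edges gives the boundary count: gcd(34,31) + gcd(21,5) + gcd(23,39) + gcd(74,74) + gcd(0,8) + gcd(23,0) + gcd(15,7) = 1+1+1+74+8+23+1 = 109.
By Pick's theorem A = I + B/2 − 1, so I = 3851/2 − 109/2 + 1 = 1872.

1872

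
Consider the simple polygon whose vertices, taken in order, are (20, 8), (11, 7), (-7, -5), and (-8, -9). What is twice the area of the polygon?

185

By the shoelace formula, twice the signed area is |(20·7 − 11·8) + (11·(-5) − (-7)·7) + ((-7)·(-9) − (-8)·(-5)) + ((-8)·8 − 20·(-9))| = 185, so the area is 92.5.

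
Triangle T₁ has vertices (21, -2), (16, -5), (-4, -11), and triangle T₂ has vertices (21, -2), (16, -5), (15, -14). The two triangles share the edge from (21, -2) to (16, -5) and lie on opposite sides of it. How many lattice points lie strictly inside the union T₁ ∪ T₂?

The union is the simple quadrilateral with vertices (21, -2), (-4, -11), (16, -5), (15, -14) in order.
Using the shoelace formula, 2A = |[21·(-11) − (-4)·(-2)] + [(-4)·(-5) − 16·(-11)] + [16·(-14) − 15·(-5)] + [15·(-2) − 21·(-14)]| = 72, so the area is 36.
Along each edge there are gcd(|Δx|,|Δy|)+1 lattice points, so counting each shared vertex once the boundary has gcd(25,9) + gcd(20,6) + gcd(1,9) + gcd(6,12) = 1+2+1+6 = 10.
By Pick's theorem I = A − B/2 + 1 = 36 − 10/2 + 1 = 32.

32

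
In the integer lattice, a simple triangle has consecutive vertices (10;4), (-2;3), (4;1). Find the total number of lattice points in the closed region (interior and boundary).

By the shoelace formula, twice the signed area is |[10·3 − (-2)·4] + [(-2)·1 − 4·3] + [4·4 − 10·1]| = 30, so the area is 15.
Along each edge there are gcd(|Δx|,|Δy|)+1 lattice points, so counting each shared vertex once the boundary has gcd(12,1) + gcd(6,2) + gcd(6,3) = 1+2+3 = 6.
Pick's theorem gives I = A − B/2 + 1 = 15 − 6/2 + 1 = 13, so the closed region contains I + B = 13 + 6 = 19 lattice points.

19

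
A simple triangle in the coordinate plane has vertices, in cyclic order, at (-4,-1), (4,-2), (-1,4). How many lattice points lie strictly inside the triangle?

21

The shoelace formula gives twice the area as |[(-4)·(-2) − 4·(-1)] + [4·4 − (-1)·(-2)] + [(-1)·(-1) − (-4)·4]| = 43, so the area is 43/2.
Along each edge there are gcd(|Δx|,|Δy|)+1 lattice points, so counting each shared vertex once the boundary has gcd(8,1) + gcd(5,6) + gcd(3,5) = 1+1+1 = 3.
By Pick's theorem A = I + B/2 − 1, so I = 43/2 − 3/2 + 1 = 21.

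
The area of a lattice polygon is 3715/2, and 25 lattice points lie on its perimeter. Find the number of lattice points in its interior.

From Pick's theorem, I = A − B/2 + 1 = 3715/2 − 25/2 + 1 = 1846.

1846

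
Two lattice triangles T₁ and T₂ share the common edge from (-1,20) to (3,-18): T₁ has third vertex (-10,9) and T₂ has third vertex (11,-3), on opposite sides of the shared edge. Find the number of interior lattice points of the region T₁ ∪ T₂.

374

The union is the simple quadrilateral with vertices (-1,20), (-10,9), (3,-18), (11,-3) in order.
The shoelace formula gives twice the area as |((-1)·9 − (-10)·20) + ((-10)·(-18) − 3·9) + (3·(-3) − 11·(-18)) + (11·20 − (-1)·(-3))| = 750, so the area is 375.
Along each edge there are gcd(|Δx|,|Δy|)+1 lattice points, so counting each shared vertex once the boundary has gcd(9,11) + gcd(13,27) + gcd(8,15) + gcd(12,23) = 1+1+1+1 = 4.
By Pick's theorem I = A − B/2 + 1 = 375 − 4/2 + 1 = 374.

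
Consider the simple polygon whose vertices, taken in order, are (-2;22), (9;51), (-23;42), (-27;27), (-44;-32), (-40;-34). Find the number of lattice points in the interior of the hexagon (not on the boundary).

The shoelace formula gives twice the area as |[(-2)·51 − 9·22] + [9·42 − (-23)·51] + [(-23)·27 − (-27)·42] + [(-27)·(-32) − (-44)·27] + [(-44)·(-34) − (-40)·(-32)] + [(-40)·22 − (-2)·(-34)]| = 3084, so the area is 1542.
The number of boundary lattice points is Σ gcd(|Δx|,|Δy|) = gcd(11,29) + gcd(32,9) + gcd(4,15) + gcd(17,59) + gcd(4,2) + gcd(38,56) = 1+1+1+1+2+2 = 8.
By Pick's theorem A = I + B/2 − 1, so I = 1542 − 8/2 + 1 = 1539.

1539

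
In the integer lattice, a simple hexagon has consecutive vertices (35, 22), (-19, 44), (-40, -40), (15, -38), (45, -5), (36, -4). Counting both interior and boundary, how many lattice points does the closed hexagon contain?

The shoelace formula gives twice the area as |[35·44 − (-19)·22] + [(-19)·(-40) − (-40)·44] + [(-40)·(-38) − 15·(-40)] + [15·(-5) − 45·(-38)] + [45·(-4) − 36·(-5)] + [36·22 − 35·(-4)]| = 9165, so the area is 9165/2.
Along each edge there are gcd(|Δx|,|Δy|)+1 lattice points, so counting each shared vertex once the boundary has gcd(54,22) + gcd(21,84) + gcd(55,2) + gcd(30,33) + gcd(9,1) + gcd(1,26) = 2+21+1+3+1+1 = 29.
Pick's theorem gives I = A − B/2 + 1 = 9165/2 − 29/2 + 1 = 4569, so the closed region contains I + B = 4569 + 29 = 4598 lattice points.

4598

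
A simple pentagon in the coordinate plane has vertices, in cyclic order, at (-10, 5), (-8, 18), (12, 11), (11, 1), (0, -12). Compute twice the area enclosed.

805

The shoelace formula gives twice the area as |((-10)·18 − (-8)·5) + ((-8)·11 − 12·18) + (12·1 − 11·11) + (11·(-12) − 0·1) + (0·5 − (-10)·(-12))| = 805, so the area is 805/2.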